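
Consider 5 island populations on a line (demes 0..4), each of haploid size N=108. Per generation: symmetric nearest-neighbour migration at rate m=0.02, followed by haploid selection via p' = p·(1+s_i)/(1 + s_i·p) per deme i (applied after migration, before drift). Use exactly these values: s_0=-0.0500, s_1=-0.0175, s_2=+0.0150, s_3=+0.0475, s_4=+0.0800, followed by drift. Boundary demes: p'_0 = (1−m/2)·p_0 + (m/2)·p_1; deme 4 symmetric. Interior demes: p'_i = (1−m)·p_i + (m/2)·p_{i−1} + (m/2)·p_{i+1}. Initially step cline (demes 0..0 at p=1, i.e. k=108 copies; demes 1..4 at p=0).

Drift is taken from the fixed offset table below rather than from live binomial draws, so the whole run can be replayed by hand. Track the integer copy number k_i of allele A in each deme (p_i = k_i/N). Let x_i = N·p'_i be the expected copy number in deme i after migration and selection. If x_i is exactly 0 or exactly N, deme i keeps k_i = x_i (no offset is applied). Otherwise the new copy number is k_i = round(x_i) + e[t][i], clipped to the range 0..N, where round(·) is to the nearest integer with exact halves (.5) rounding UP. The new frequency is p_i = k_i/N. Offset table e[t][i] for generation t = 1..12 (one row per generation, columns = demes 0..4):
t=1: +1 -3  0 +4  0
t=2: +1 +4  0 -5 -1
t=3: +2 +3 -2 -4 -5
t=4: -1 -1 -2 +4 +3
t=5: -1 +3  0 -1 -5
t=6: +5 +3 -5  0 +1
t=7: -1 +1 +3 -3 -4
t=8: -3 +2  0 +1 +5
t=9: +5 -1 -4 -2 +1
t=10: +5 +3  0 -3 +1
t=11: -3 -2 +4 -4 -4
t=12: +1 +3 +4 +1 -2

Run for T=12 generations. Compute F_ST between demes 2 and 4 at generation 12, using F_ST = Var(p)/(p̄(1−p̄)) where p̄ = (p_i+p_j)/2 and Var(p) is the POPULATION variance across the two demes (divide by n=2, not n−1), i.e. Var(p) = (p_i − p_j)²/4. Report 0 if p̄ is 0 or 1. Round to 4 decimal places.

t=0: k=[108 0 0 0 0]
t=1: x=[106.8638 1.0613 0.0000 0.0000 0.0000] k=[108 0 0 0 0]
t=2: x=[106.8638 1.0613 0.0000 0.0000 0.0000] k=[108 5 0 0 0]
t=3: x=[106.9163 5.8810 0.0507 0.0000 0.0000] k=[108 9 0 0 0]
t=4: x=[106.9584 9.7424 0.0913 0.0000 0.0000] k=[106 9 0 0 0]
t=5: x=[104.8782 9.7227 0.0913 0.0000 0.0000] k=[104 13 0 0 0]
t=6: x=[102.8439 13.5691 0.1319 0.0000 0.0000] k=[108 17 0 0 0]
t=7: x=[107.0425 17.4798 0.1725 0.0000 0.0000] k=[106 18 3 0 0]
t=8: x=[104.9727 18.4582 3.1654 0.0314 0.0000] k=[102 20 3 1 0]
t=9: x=[100.8448 20.3567 3.1959 1.0575 0.0108] k=[106 19 0 0 1]
t=10: x=[104.9832 19.3975 0.1928 0.0105 1.0684] k=[108 22 0 0 2]
t=11: x=[107.0951 22.3257 0.2233 0.0209 2.1353] k=[104 20 4 0 0]
t=12: x=[102.9173 20.3864 4.1794 0.0419 0.0000] k=[104 23 8 1 0]

0.0385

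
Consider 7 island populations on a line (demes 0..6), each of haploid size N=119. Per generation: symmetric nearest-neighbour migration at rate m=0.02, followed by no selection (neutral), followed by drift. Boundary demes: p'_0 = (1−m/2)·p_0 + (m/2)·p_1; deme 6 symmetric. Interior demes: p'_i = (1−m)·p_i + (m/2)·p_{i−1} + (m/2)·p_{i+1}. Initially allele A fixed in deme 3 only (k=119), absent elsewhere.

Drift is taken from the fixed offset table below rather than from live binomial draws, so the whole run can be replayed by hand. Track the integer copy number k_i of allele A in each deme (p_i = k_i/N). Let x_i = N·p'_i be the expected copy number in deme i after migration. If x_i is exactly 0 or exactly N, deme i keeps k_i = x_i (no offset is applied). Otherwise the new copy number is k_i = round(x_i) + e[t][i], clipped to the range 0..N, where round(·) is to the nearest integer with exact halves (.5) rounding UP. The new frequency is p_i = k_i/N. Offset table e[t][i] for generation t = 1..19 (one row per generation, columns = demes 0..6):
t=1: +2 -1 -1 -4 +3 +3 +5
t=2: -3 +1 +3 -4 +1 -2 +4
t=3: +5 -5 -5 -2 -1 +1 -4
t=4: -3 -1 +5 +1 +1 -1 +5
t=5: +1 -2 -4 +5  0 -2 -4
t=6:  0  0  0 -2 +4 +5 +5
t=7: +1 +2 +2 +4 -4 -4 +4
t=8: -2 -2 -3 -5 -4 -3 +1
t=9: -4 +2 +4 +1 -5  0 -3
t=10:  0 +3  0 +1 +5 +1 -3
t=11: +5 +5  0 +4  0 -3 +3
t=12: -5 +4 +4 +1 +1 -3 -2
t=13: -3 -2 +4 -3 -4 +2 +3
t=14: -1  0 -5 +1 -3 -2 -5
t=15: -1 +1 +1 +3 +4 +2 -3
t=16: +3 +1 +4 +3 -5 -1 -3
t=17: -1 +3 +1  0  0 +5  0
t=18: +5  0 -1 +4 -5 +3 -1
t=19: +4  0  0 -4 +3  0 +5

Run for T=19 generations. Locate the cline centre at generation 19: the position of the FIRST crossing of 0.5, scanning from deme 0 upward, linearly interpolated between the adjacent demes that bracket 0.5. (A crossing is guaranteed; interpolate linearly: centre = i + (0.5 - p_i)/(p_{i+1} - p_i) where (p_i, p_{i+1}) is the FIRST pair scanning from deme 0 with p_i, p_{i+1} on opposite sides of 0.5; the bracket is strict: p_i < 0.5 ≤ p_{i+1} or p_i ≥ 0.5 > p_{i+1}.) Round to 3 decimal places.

2.525

t=0: k=[0 0 0 119 0 0 0]
t=1: x=[0.0000 0.0000 1.1900 116.6200 1.1900 0.0000 0.0000] k=[0 0 0 113 4 0 0]
t=2: x=[0.0000 0.0000 1.1300 110.7800 5.0500 0.0400 0.0000] k=[0 0 4 107 6 0 0]
t=3: x=[0.0000 0.0400 4.9900 104.9600 6.9500 0.0600 0.0000] k=[0 0 0 103 6 1 0]
t=4: x=[0.0000 0.0000 1.0300 101.0000 6.9200 1.0400 0.0100] k=[0 0 6 102 8 0 5]
t=5: x=[0.0000 0.0600 6.9000 100.1000 8.8600 0.1300 4.9500] k=[0 0 3 105 9 0 1]
t=6: x=[0.0000 0.0300 3.9900 103.0200 9.8700 0.1000 0.9900] k=[0 0 4 101 14 5 6]
t=7: x=[0.0000 0.0400 4.9300 99.1600 14.7800 5.1000 5.9900] k=[0 2 7 103 11 1 10]
t=8: x=[0.0200 2.0300 7.9100 101.1200 11.8200 1.1900 9.9100] k=[0 0 5 96 8 0 11]
t=9: x=[0.0000 0.0500 5.8600 94.2100 8.8000 0.1900 10.8900] k=[0 2 10 95 4 0 8]
t=10: x=[0.0200 2.0600 10.7700 93.2400 4.8700 0.1200 7.9200] k=[0 5 11 94 10 1 5]
t=11: x=[0.0500 5.0100 11.7700 92.3300 10.7500 1.1300 4.9600] k=[5 10 12 96 11 0 8]
t=12: x=[5.0500 9.9700 12.8200 94.3100 11.7400 0.1900 7.9200] k=[0 14 17 95 13 0 6]
t=13: x=[0.1400 13.8900 17.7500 93.4000 13.6900 0.1900 5.9400] k=[0 12 22 90 10 2 9]
t=14: x=[0.1200 11.9800 22.5800 88.5200 10.7200 2.1500 8.9300] k=[0 12 18 90 8 0 4]
t=15: x=[0.1200 11.9400 18.6600 88.4600 8.7400 0.1200 3.9600] k=[0 13 20 91 13 2 1]
t=16: x=[0.1300 12.9400 20.6400 89.5100 13.6700 2.1000 1.0100] k=[3 14 25 93 9 1 0]
t=17: x=[3.1100 14.0000 25.5700 91.4800 9.7600 1.0700 0.0100] k=[2 17 27 91 10 6 0]
t=18: x=[2.1500 16.9500 27.5400 89.5500 10.7700 5.9800 0.0600] k=[7 17 27 94 6 9 0]
t=19: x=[7.1000 17.0000 27.5700 92.4500 6.9100 8.8800 0.0900] k=[11 17 28 88 10 9 5]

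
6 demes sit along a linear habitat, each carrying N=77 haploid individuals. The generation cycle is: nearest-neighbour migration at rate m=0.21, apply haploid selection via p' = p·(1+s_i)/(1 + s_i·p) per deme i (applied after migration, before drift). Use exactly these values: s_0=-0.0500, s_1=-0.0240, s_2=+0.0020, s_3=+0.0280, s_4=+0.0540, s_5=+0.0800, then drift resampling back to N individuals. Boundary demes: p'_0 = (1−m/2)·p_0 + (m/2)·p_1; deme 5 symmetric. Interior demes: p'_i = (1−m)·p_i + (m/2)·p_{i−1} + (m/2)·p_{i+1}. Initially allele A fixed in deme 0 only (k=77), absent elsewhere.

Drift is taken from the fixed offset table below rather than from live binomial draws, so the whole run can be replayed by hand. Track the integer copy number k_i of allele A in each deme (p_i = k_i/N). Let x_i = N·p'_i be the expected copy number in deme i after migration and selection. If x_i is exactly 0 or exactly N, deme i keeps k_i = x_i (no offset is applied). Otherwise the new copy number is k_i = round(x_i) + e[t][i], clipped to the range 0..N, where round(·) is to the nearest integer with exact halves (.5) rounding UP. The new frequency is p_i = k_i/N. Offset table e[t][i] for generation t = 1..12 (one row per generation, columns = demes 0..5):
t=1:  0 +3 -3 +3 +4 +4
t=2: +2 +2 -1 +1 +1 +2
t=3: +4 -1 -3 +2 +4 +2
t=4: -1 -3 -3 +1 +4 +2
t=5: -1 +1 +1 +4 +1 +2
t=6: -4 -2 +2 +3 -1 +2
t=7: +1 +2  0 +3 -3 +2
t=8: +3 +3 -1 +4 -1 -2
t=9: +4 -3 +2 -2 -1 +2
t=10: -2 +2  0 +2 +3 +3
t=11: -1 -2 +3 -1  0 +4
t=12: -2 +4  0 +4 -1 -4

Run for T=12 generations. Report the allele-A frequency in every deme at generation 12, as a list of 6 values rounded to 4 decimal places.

t=0: k=[77 0 0 0 0 0]
t=1: x=[68.5362 7.9109 0.0000 0.0000 0.0000 0.0000] k=[69 11 0 0 0 0]
t=2: x=[62.3099 15.6302 1.1573 0.0000 0.0000 0.0000] k=[64 18 0 0 0 0]
t=3: x=[58.4576 20.5717 1.8937 0.0000 0.0000 0.0000] k=[62 20 0 0 0 0]
t=4: x=[56.8359 21.9270 2.1041 0.0000 0.0000 0.0000] k=[56 19 0 0 0 0]
t=5: x=[51.2434 20.5223 1.9989 0.0000 0.0000 0.0000] k=[50 22 3 0 0 0]
t=6: x=[46.1162 22.5556 4.6888 0.3238 0.0000 0.0000] k=[42 21 7 3 0 0]
t=7: x=[38.8081 21.3581 8.0644 3.1883 0.3319 0.0000] k=[40 23 8 6 0 0]
t=8: x=[37.2281 22.8180 9.3814 5.7246 0.6637 0.0000] k=[40 26 8 10 0 0]
t=9: x=[37.5428 25.1667 10.1175 8.9563 1.1059 0.0000] k=[42 22 12 7 0 0]
t=10: x=[38.9132 22.6596 12.5460 6.9629 0.7743 0.0000] k=[37 25 13 9 4 0]
t=11: x=[34.7597 24.5916 13.8627 9.1146 4.3143 0.4534] k=[34 23 17 8 4 4]
t=12: x=[31.8827 23.1300 16.7111 8.7366 4.6443 4.3021] k=[30 27 17 13 4 0]

[0.3896, 0.3506, 0.2208, 0.1688, 0.0519, 0.0000]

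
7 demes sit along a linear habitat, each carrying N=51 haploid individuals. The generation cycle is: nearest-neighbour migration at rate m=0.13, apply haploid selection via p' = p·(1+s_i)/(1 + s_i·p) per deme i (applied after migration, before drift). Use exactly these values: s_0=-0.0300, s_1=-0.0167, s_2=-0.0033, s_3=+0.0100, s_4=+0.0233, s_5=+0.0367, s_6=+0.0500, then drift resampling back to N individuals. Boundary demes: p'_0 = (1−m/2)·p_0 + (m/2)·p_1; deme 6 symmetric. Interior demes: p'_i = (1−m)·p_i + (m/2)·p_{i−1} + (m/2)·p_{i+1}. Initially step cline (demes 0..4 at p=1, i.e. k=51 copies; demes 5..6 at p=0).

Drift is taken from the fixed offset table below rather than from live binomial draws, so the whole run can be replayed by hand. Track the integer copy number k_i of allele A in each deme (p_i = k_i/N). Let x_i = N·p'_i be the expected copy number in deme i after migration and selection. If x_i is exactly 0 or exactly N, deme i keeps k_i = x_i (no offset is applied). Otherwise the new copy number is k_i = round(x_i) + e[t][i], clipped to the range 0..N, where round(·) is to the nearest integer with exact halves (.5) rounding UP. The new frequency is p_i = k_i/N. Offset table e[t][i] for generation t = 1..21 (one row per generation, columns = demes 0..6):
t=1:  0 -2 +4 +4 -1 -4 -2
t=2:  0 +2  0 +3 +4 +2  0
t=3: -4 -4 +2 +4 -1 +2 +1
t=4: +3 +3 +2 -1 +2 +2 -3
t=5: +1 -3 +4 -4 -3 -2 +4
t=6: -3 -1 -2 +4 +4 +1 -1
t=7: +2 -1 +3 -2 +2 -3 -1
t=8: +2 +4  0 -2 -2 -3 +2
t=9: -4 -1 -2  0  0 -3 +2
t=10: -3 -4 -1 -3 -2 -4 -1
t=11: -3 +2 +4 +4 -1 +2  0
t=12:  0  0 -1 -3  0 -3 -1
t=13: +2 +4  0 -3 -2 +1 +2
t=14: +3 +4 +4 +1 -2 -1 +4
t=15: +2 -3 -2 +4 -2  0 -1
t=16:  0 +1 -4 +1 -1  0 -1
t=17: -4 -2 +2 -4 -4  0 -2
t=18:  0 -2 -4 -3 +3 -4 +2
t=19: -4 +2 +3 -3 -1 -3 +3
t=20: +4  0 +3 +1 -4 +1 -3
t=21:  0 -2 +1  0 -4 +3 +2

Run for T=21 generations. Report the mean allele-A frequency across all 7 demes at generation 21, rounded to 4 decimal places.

0.6807

t=0: k=[51 51 51 51 51 0 0]
t=1: x=[51.0000 51.0000 51.0000 51.0000 47.7557 3.4285 0.0000] k=[51 51 51 51 47 0 0]
t=2: x=[51.0000 51.0000 51.0000 50.7426 44.3395 3.1602 0.0000] k=[51 51 51 51 48 5 0]
t=3: x=[51.0000 51.0000 51.0000 50.8069 45.5138 7.7027 0.3411] k=[51 51 51 51 45 10 1]
t=4: x=[51.0000 51.0000 51.0000 50.6138 43.2673 12.0179 1.6617] k=[51 51 51 50 45 14 0]
t=5: x=[51.0000 51.0000 50.9348 49.7522 43.4592 15.4910 0.9546] k=[51 51 51 46 40 13 5]
t=6: x=[51.0000 51.0000 50.6739 45.9802 38.8495 14.6078 5.7648] k=[51 51 49 50 43 16 5]
t=7: x=[51.0000 50.8678 49.1892 49.4946 41.8739 17.4514 5.9673] k=[51 50 51 47 44 14 5]
t=8: x=[50.9330 50.1155 50.6739 47.1010 42.4108 15.7547 5.8323] k=[51 51 51 45 40 13 8]
t=9: x=[51.0000 51.0000 50.6087 45.1170 38.7852 14.8058 8.6705] k=[51 51 49 45 39 12 11]
t=10: x=[51.0000 50.8678 48.8632 44.9235 37.8609 14.0540 11.4936] k=[51 47 48 42 36 10 10]
t=11: x=[50.7320 47.2672 47.5343 42.0735 34.9544 12.0179 10.3981] k=[48 49 51 46 34 14 10]
t=12: x=[47.9796 49.0334 50.5435 45.5933 33.7439 15.4250 10.6657] k=[48 49 50 43 34 12 10]
t=13: x=[47.9796 48.9674 49.4751 42.9378 33.4213 13.6574 10.5319] k=[50 51 49 40 31 15 13]
t=14: x=[50.0366 50.8017 48.5373 40.0856 30.8265 16.3072 13.6113] k=[51 51 51 41 29 15 18]
t=15: x=[51.0000 51.0000 50.3479 40.9505 29.1581 16.5048 18.3745] k=[51 51 48 45 27 17 17]
t=16: x=[51.0000 50.8017 47.9907 44.0847 27.8115 18.0683 17.5574] k=[51 51 44 45 27 18 17]
t=17: x=[51.0000 50.5373 44.5013 43.8266 27.8764 18.9472 17.6234] k=[51 49 47 40 24 19 16]
t=18: x=[50.8660 48.9674 46.6619 39.5038 25.0085 19.5628 16.7390] k=[51 47 43 37 28 16 19]
t=19: x=[50.7320 46.9375 42.8474 36.9067 28.0960 17.3856 19.3878] k=[47 49 46 34 27 14 22]
t=20: x=[47.0197 48.6373 45.3985 34.4365 26.9030 15.7547 22.0888] k=[51 49 48 35 23 17 19]
t=21: x=[50.8660 49.0334 47.2084 35.1738 23.6819 17.9368 19.4536] k=[51 47 48 35 20 21 21]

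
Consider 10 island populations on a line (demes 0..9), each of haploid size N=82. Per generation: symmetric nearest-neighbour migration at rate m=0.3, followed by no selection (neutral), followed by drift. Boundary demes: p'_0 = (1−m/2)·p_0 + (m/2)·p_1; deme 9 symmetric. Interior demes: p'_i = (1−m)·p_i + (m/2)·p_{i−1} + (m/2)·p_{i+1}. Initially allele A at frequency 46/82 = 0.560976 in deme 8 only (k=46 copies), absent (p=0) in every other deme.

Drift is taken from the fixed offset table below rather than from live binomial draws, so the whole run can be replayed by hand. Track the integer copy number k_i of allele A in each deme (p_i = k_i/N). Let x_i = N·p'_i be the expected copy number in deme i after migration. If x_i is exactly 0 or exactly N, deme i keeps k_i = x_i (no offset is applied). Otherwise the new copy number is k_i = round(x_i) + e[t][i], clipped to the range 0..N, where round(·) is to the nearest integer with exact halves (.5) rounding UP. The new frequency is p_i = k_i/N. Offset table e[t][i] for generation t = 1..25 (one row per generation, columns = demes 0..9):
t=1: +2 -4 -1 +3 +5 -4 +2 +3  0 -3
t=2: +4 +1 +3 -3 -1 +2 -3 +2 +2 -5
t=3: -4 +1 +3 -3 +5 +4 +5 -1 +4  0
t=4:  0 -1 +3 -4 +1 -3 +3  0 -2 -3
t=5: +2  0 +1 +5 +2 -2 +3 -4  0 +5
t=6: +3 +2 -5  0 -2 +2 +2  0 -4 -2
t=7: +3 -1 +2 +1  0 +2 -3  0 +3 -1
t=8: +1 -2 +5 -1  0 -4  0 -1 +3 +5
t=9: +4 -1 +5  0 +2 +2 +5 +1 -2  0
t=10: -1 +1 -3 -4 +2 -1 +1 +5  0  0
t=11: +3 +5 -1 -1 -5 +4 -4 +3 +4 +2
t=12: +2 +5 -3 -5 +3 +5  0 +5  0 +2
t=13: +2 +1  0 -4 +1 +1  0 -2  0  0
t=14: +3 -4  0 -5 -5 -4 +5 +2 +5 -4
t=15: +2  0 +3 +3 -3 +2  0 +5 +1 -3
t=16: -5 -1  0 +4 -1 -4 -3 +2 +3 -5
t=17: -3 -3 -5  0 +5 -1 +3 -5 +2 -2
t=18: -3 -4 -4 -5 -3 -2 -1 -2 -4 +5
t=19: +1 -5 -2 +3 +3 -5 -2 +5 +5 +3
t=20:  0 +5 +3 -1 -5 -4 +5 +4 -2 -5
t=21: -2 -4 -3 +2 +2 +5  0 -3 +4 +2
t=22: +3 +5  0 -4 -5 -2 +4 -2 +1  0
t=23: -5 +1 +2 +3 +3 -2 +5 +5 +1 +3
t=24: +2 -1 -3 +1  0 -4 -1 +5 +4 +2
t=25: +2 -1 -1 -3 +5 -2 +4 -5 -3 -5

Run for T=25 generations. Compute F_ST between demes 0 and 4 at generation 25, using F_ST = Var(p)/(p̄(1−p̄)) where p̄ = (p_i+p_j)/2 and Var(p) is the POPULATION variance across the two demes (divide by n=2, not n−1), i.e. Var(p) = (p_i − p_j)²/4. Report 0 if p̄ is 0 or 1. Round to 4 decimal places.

0.0127

t=0: k=[0 0 0 0 0 0 0 0 46 0]
t=1: x=[0.0000 0.0000 0.0000 0.0000 0.0000 0.0000 0.0000 6.9000 32.2000 6.9000] k=[0 0 0 0 0 0 0 10 32 4]
t=2: x=[0.0000 0.0000 0.0000 0.0000 0.0000 0.0000 1.5000 11.8000 24.5000 8.2000] k=[0 0 0 0 0 0 0 14 27 3]
t=3: x=[0.0000 0.0000 0.0000 0.0000 0.0000 0.0000 2.1000 13.8500 21.4500 6.6000] k=[0 0 0 0 0 0 7 13 25 7]
t=4: x=[0.0000 0.0000 0.0000 0.0000 0.0000 1.0500 6.8500 13.9000 20.5000 9.7000] k=[0 0 0 0 0 0 10 14 19 7]
t=5: x=[0.0000 0.0000 0.0000 0.0000 0.0000 1.5000 9.1000 14.1500 16.4500 8.8000] k=[0 0 0 0 0 0 12 10 16 14]
t=6: x=[0.0000 0.0000 0.0000 0.0000 0.0000 1.8000 9.9000 11.2000 14.8000 14.3000] k=[0 0 0 0 0 4 12 11 11 12]
t=7: x=[0.0000 0.0000 0.0000 0.0000 0.6000 4.6000 10.6500 11.1500 11.1500 11.8500] k=[0 0 0 0 1 7 8 11 14 11]
t=8: x=[0.0000 0.0000 0.0000 0.1500 1.7500 6.2500 8.3000 11.0000 13.1000 11.4500] k=[0 0 0 0 2 2 8 10 16 16]
t=9: x=[0.0000 0.0000 0.0000 0.3000 1.7000 2.9000 7.4000 10.6000 15.1000 16.0000] k=[0 0 0 0 4 5 12 12 13 16]
t=10: x=[0.0000 0.0000 0.0000 0.6000 3.5500 5.9000 10.9500 12.1500 13.3000 15.5500] k=[0 0 0 0 6 5 12 17 13 16]
t=11: x=[0.0000 0.0000 0.0000 0.9000 4.9500 6.2000 11.7000 15.6500 14.0500 15.5500] k=[0 0 0 0 0 10 8 19 18 18]
t=12: x=[0.0000 0.0000 0.0000 0.0000 1.5000 8.2000 9.9500 17.2000 18.1500 18.0000] k=[0 0 0 0 5 13 10 22 18 20]
t=13: x=[0.0000 0.0000 0.0000 0.7500 5.4500 11.3500 12.2500 19.6000 18.9000 19.7000] k=[0 0 0 0 6 12 12 18 19 20]
t=14: x=[0.0000 0.0000 0.0000 0.9000 6.0000 11.1000 12.9000 17.2500 19.0000 19.8500] k=[0 0 0 0 1 7 18 19 24 16]
t=15: x=[0.0000 0.0000 0.0000 0.1500 1.7500 7.7500 16.5000 19.6000 22.0500 17.2000] k=[0 0 0 3 0 10 17 25 23 14]
t=16: x=[0.0000 0.0000 0.4500 2.1000 1.9500 9.5500 17.1500 23.5000 21.9500 15.3500] k=[0 0 0 6 1 6 14 26 25 10]
t=17: x=[0.0000 0.0000 0.9000 4.3500 2.5000 6.4500 14.6000 24.0500 22.9000 12.2500] k=[0 0 0 4 8 5 18 19 25 10]
t=18: x=[0.0000 0.0000 0.6000 4.0000 6.9500 7.4000 16.2000 19.7500 21.8500 12.2500] k=[0 0 0 0 4 5 15 18 18 17]
t=19: x=[0.0000 0.0000 0.0000 0.6000 3.5500 6.3500 13.9500 17.5500 17.8500 17.1500] k=[0 0 0 4 7 1 12 23 23 20]
t=20: x=[0.0000 0.0000 0.6000 3.8500 5.6500 3.5500 12.0000 21.3500 22.5500 20.4500] k=[0 0 4 3 1 0 17 25 21 15]
t=21: x=[0.0000 0.6000 3.2500 2.8500 1.1500 2.7000 15.6500 23.2000 20.7000 15.9000] k=[0 0 0 5 3 8 16 20 25 18]
t=22: x=[0.0000 0.0000 0.7500 3.9500 4.0500 8.4500 15.4000 20.1500 23.2000 19.0500] k=[0 0 1 0 0 6 19 18 24 19]
t=23: x=[0.0000 0.1500 0.7000 0.1500 0.9000 7.0500 16.9000 19.0500 22.3500 19.7500] k=[0 1 3 3 4 5 22 24 23 23]
t=24: x=[0.1500 1.1500 2.7000 3.1500 4.0000 7.4000 19.7500 23.5500 23.1500 23.0000] k=[2 0 0 4 4 3 19 29 27 25]
t=25: x=[1.7000 0.3000 0.6000 3.4000 3.8500 5.5500 18.1000 27.2000 27.0000 25.3000] k=[4 0 0 0 9 4 22 22 24 20]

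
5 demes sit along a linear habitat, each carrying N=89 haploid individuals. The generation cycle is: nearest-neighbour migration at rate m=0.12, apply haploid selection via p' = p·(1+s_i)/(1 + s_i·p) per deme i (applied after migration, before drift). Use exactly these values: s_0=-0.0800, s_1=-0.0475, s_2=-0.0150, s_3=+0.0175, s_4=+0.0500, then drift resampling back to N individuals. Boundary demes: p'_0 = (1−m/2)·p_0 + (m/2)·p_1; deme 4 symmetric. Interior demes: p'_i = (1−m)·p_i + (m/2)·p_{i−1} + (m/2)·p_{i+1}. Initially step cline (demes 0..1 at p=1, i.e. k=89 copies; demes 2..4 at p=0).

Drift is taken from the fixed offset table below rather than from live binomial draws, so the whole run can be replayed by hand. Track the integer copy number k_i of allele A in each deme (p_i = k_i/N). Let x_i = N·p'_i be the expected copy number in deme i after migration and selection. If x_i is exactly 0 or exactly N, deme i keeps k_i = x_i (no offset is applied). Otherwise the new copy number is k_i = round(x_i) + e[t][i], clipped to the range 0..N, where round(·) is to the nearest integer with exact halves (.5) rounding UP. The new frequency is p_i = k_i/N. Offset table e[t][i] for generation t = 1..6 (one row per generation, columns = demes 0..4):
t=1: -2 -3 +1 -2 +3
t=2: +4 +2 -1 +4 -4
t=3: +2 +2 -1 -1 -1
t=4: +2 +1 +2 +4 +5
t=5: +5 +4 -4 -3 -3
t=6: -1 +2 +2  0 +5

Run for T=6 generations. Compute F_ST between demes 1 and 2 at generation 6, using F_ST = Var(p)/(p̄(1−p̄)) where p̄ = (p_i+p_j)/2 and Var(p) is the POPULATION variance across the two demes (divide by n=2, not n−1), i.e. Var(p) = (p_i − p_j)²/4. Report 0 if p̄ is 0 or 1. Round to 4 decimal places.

0.3425

t=0: k=[89 89 0 0 0]
t=1: x=[89.0000 83.4104 5.2646 0.0000 0.0000] k=[89 80 6 0 0]
t=2: x=[88.4134 75.5539 9.9457 0.3663 0.0000] k=[89 78 9 4 0]
t=3: x=[88.2831 73.9202 12.6748 4.1278 0.2520] k=[89 76 12 3 0]
t=4: x=[88.1528 72.2895 15.1095 3.4165 0.1890] k=[89 73 17 7 5]
t=5: x=[87.9575 69.8795 19.5286 7.5997 5.3606] k=[89 74 16 5 2]
t=6: x=[88.0226 70.7233 18.5967 5.5699 2.2862] k=[87 73 21 6 7]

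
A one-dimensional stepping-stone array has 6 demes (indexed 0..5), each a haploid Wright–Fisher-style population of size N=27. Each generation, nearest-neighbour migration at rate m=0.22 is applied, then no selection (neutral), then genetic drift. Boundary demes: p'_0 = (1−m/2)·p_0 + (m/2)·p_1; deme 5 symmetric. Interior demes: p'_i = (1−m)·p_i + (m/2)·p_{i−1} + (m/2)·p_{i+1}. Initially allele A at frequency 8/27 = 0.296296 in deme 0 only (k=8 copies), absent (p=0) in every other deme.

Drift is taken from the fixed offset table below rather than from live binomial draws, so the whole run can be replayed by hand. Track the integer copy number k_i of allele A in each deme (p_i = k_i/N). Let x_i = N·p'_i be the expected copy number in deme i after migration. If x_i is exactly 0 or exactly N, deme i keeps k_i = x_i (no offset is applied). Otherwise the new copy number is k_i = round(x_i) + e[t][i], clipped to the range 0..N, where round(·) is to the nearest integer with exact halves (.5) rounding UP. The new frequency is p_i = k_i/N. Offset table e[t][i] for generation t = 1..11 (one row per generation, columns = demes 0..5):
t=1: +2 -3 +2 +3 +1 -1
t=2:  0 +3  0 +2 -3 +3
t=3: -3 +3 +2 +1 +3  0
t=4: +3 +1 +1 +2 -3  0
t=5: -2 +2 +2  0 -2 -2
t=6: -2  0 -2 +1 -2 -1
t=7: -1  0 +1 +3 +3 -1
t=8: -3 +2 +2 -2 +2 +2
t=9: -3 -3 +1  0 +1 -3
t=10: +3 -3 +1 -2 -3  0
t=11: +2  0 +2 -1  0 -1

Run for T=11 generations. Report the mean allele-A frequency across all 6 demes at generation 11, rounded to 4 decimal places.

0.1235

t=0: k=[8 0 0 0 0 0]
t=1: x=[7.1200 0.8800 0.0000 0.0000 0.0000 0.0000] k=[9 0 0 0 0 0]
t=2: x=[8.0100 0.9900 0.0000 0.0000 0.0000 0.0000] k=[8 4 0 0 0 0]
t=3: x=[7.5600 4.0000 0.4400 0.0000 0.0000 0.0000] k=[5 7 2 0 0 0]
t=4: x=[5.2200 6.2300 2.3300 0.2200 0.0000 0.0000] k=[8 7 3 2 0 0]
t=5: x=[7.8900 6.6700 3.3300 1.8900 0.2200 0.0000] k=[6 9 5 2 0 0]
t=6: x=[6.3300 8.2300 5.1100 2.1100 0.2200 0.0000] k=[4 8 3 3 0 0]
t=7: x=[4.4400 7.0100 3.5500 2.6700 0.3300 0.0000] k=[3 7 5 6 3 0]
t=8: x=[3.4400 6.3400 5.3300 5.5600 3.0000 0.3300] k=[0 8 7 4 5 2]
t=9: x=[0.8800 7.0100 6.7800 4.4400 4.5600 2.3300] k=[0 4 8 4 6 0]
t=10: x=[0.4400 4.0000 7.1200 4.6600 5.1200 0.6600] k=[3 1 8 3 2 1]
t=11: x=[2.7800 1.9900 6.6800 3.4400 2.0000 1.1100] k=[5 2 9 2 2 0]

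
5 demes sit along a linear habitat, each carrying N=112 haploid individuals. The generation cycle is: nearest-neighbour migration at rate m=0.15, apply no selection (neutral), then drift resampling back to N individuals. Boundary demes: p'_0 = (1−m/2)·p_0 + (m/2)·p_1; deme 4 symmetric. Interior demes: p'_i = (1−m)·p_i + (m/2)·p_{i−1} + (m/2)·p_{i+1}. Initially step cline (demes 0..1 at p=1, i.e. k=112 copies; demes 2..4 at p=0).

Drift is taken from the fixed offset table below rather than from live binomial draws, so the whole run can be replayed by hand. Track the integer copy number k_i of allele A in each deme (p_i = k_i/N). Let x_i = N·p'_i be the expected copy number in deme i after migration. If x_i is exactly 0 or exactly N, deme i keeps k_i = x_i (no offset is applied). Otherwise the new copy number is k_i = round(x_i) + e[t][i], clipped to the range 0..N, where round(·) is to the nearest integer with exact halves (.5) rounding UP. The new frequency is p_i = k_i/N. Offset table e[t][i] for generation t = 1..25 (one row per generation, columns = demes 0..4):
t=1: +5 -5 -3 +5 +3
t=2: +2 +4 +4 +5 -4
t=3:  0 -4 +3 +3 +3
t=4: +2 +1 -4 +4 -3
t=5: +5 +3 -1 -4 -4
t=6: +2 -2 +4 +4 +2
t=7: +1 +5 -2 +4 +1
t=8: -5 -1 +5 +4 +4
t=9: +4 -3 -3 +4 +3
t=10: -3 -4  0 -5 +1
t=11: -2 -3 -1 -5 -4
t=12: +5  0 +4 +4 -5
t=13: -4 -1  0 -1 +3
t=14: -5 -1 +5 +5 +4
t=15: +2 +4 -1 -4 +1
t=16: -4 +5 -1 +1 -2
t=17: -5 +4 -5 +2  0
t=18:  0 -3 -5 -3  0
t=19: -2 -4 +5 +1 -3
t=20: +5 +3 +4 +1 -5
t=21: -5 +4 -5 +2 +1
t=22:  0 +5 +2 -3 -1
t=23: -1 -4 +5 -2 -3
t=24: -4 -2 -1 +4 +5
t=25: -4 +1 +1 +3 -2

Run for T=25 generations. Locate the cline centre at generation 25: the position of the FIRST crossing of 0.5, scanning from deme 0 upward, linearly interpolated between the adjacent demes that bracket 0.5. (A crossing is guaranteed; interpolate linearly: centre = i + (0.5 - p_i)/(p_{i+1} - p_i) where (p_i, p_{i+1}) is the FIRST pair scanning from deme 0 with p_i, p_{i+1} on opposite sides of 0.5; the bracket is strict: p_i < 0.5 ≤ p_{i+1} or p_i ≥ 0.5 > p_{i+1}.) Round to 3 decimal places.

1.846

t=0: k=[112 112 0 0 0]
t=1: x=[112.0000 103.6000 8.4000 0.0000 0.0000] k=[112 99 5 0 0]
t=2: x=[111.0250 92.9250 11.6750 0.3750 0.0000] k=[112 97 16 5 0]
t=3: x=[110.8750 92.0500 21.2500 5.4500 0.3750] k=[111 88 24 8 3]
t=4: x=[109.2750 84.9250 27.6000 8.8250 3.3750] k=[111 86 24 13 0]
t=5: x=[109.1250 83.2250 27.8250 12.8500 0.9750] k=[112 86 27 9 0]
t=6: x=[110.0500 83.5250 30.0750 9.6750 0.6750] k=[112 82 34 14 3]
t=7: x=[109.7500 80.6500 36.1000 14.6750 3.8250] k=[111 86 34 19 5]
t=8: x=[109.1250 83.9750 36.7750 19.0750 6.0500] k=[104 83 42 23 10]
t=9: x=[102.4250 81.5000 43.6500 23.4500 10.9750] k=[106 79 41 27 14]
t=10: x=[103.9750 78.1750 42.8000 27.0750 14.9750] k=[101 74 43 22 16]
t=11: x=[98.9750 73.7000 43.7500 23.1250 16.4500] k=[97 71 43 18 12]
t=12: x=[95.0500 70.8500 43.2250 19.4250 12.4500] k=[100 71 47 23 7]
t=13: x=[97.8250 71.3750 47.0000 23.6000 8.2000] k=[94 70 47 23 11]
t=14: x=[92.2000 70.0750 46.9250 23.9000 11.9000] k=[87 69 52 29 16]
t=15: x=[85.6500 69.0750 51.5500 29.7500 16.9750] k=[88 73 51 26 18]
t=16: x=[86.8750 72.4750 50.7750 27.2750 18.6000] k=[83 77 50 28 17]
t=17: x=[82.5500 75.4250 50.3750 28.8250 17.8250] k=[78 79 45 31 18]
t=18: x=[78.0750 76.3750 46.5000 31.0750 18.9750] k=[78 73 42 28 19]
t=19: x=[77.6250 71.0500 43.2750 28.3750 19.6750] k=[76 67 48 29 17]
t=20: x=[75.3250 66.2500 48.0000 29.5250 17.9000] k=[80 69 52 31 13]
t=21: x=[79.1750 68.5500 51.7000 31.2250 14.3500] k=[74 73 47 33 15]
t=22: x=[73.9250 71.1250 47.9000 32.7000 16.3500] k=[74 76 50 30 15]
t=23: x=[74.1500 73.9000 50.4500 30.3750 16.1250] k=[73 70 55 28 13]
t=24: x=[72.7750 69.1000 54.1000 28.9000 14.1250] k=[69 67 53 33 19]
t=25: x=[68.8500 66.1000 52.5500 33.4500 20.0500] k=[65 67 54 36 18]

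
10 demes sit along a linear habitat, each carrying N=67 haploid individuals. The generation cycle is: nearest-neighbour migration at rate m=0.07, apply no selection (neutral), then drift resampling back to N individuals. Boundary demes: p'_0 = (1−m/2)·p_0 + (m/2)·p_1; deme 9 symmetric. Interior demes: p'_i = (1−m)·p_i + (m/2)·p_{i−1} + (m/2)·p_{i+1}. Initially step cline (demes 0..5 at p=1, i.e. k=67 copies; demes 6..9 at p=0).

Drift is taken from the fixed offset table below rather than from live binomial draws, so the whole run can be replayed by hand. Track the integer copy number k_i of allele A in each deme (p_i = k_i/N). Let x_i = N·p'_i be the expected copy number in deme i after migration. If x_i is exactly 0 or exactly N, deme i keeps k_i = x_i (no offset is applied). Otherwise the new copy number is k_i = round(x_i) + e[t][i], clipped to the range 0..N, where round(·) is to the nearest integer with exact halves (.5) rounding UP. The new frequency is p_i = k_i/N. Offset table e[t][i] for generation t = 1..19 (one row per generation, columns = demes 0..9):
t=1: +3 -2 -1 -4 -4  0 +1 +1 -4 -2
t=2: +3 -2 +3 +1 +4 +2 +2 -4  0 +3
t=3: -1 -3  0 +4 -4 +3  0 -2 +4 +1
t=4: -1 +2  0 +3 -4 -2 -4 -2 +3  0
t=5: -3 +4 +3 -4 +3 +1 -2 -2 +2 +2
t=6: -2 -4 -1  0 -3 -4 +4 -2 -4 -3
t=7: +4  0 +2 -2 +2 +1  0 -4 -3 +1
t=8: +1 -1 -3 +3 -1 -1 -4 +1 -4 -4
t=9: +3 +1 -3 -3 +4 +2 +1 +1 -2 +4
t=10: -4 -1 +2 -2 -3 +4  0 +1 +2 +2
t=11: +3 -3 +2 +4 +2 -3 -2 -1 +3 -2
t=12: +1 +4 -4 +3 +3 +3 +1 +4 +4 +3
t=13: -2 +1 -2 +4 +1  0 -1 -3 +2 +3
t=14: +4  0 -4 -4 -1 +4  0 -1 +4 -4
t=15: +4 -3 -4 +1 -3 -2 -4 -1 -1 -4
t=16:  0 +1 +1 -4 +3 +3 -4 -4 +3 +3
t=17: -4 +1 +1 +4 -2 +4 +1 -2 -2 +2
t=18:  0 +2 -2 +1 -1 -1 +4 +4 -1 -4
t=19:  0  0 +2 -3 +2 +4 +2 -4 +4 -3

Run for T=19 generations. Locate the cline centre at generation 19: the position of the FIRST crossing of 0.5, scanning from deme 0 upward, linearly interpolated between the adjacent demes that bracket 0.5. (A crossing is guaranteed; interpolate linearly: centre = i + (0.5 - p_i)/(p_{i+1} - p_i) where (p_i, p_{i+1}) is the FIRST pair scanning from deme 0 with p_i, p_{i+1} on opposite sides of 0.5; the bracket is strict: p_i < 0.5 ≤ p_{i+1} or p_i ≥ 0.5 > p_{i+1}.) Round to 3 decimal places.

5.654

t=0: k=[67 67 67 67 67 67 0 0 0 0]
t=1: x=[67.0000 67.0000 67.0000 67.0000 67.0000 64.6550 2.3450 0.0000 0.0000 0.0000] k=[67 67 67 67 67 65 3 0 0 0]
t=2: x=[67.0000 67.0000 67.0000 67.0000 66.9300 62.9000 5.0650 0.1050 0.0000 0.0000] k=[67 67 67 67 67 65 7 0 0 0]
t=3: x=[67.0000 67.0000 67.0000 67.0000 66.9300 63.0400 8.7850 0.2450 0.0000 0.0000] k=[67 67 67 67 63 66 9 0 0 0]
t=4: x=[67.0000 67.0000 67.0000 66.8600 63.2450 63.9000 10.6800 0.3150 0.0000 0.0000] k=[67 67 67 67 59 62 7 0 0 0]
t=5: x=[67.0000 67.0000 67.0000 66.7200 59.3850 59.9700 8.6800 0.2450 0.0000 0.0000] k=[67 67 67 63 62 61 7 0 0 0]
t=6: x=[67.0000 67.0000 66.8600 63.1050 62.0000 59.1450 8.6450 0.2450 0.0000 0.0000] k=[67 67 66 63 59 55 13 0 0 0]
t=7: x=[67.0000 66.9650 65.9300 62.9650 59.0000 53.6700 14.0150 0.4550 0.0000 0.0000] k=[67 67 67 61 61 55 14 0 0 0]
t=8: x=[67.0000 67.0000 66.7900 61.2100 60.7900 53.7750 14.9450 0.4900 0.0000 0.0000] k=[67 67 64 64 60 53 11 1 0 0]
t=9: x=[67.0000 66.8950 64.1050 63.8600 59.8950 51.7750 12.1200 1.3150 0.0350 0.0000] k=[67 67 61 61 64 54 13 2 0 0]
t=10: x=[67.0000 66.7900 61.2100 61.1050 63.5450 52.9150 14.0500 2.3150 0.0700 0.0000] k=[67 66 63 59 61 57 14 3 2 0]
t=11: x=[66.9650 65.9300 62.9650 59.2100 60.7900 55.6350 15.1200 3.3500 1.9650 0.0700] k=[67 63 65 63 63 53 13 2 5 0]
t=12: x=[66.8600 63.2100 64.8600 63.0700 62.6500 51.9500 14.0150 2.4900 4.7200 0.1750] k=[67 67 61 66 66 55 15 6 9 3]
t=13: x=[67.0000 66.7900 61.3850 65.8250 65.6150 53.9850 16.0850 6.4200 8.6850 3.2100] k=[67 67 59 67 67 54 15 3 11 6]
t=14: x=[67.0000 66.7200 59.5600 66.7200 66.5450 53.0900 15.9450 3.7000 10.5450 6.1750] k=[67 67 56 63 66 57 16 3 15 2]
t=15: x=[67.0000 66.6150 56.6300 62.8600 65.5800 55.8800 16.9800 3.8750 14.1250 2.4550] k=[67 64 53 64 63 54 13 3 13 0]
t=16: x=[66.8950 63.7200 53.7700 63.5800 62.7200 52.8800 14.0850 3.7000 12.1950 0.4550] k=[67 65 55 60 66 56 10 0 15 3]
t=17: x=[66.9300 64.7200 55.5250 60.0350 65.4400 54.7400 11.2600 0.8750 14.0550 3.4200] k=[63 66 57 64 63 59 12 0 12 5]
t=18: x=[63.1050 65.5800 57.5600 63.7200 62.8950 57.4950 13.2250 0.8400 11.3350 5.2450] k=[63 67 56 65 62 56 17 5 10 1]
t=19: x=[63.1400 66.4750 56.7000 64.5800 61.8950 54.8450 17.9450 5.5950 9.5100 1.3150] k=[63 66 59 62 64 59 20 2 14 0]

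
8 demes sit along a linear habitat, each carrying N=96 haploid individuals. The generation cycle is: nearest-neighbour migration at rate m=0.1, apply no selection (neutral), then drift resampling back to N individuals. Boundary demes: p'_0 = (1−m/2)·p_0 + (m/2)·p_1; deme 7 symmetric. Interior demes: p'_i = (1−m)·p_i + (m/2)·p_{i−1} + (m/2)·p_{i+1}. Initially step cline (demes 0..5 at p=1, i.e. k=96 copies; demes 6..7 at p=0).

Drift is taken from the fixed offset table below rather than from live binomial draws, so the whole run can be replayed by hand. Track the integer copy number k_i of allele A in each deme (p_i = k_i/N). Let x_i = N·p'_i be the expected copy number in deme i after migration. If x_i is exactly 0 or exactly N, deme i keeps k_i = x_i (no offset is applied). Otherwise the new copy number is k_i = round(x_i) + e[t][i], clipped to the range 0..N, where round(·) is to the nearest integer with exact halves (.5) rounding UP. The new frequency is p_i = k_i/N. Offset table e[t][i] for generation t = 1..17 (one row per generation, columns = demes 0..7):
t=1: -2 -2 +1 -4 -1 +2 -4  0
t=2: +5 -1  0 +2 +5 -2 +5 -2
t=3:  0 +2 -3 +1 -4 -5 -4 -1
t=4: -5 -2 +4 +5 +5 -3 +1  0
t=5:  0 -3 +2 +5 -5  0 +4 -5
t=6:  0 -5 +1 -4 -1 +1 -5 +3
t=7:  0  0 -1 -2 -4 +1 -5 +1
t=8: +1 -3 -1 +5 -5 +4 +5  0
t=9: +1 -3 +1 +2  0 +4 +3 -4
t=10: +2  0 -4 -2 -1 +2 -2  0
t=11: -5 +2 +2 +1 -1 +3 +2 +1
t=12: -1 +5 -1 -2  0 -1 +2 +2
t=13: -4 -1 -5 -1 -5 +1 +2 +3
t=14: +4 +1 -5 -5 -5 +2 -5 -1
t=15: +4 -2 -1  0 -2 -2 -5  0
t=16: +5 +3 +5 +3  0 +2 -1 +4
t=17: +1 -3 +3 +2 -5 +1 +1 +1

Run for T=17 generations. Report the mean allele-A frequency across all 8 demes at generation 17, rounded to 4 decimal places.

t=0: k=[96 96 96 96 96 96 0 0]
t=1: x=[96.0000 96.0000 96.0000 96.0000 96.0000 91.2000 4.8000 0.0000] k=[96 96 96 96 96 93 1 0]
t=2: x=[96.0000 96.0000 96.0000 96.0000 95.8500 88.5500 5.5500 0.0500] k=[96 96 96 96 96 87 11 0]
t=3: x=[96.0000 96.0000 96.0000 96.0000 95.5500 83.6500 14.2500 0.5500] k=[96 96 96 96 92 79 10 0]
t=4: x=[96.0000 96.0000 96.0000 95.8000 91.5500 76.2000 12.9500 0.5000] k=[96 96 96 96 96 73 14 1]
t=5: x=[96.0000 96.0000 96.0000 96.0000 94.8500 71.2000 16.3000 1.6500] k=[96 96 96 96 90 71 20 0]
t=6: x=[96.0000 96.0000 96.0000 95.7000 89.3500 69.4000 21.5500 1.0000] k=[96 96 96 92 88 70 17 4]
t=7: x=[96.0000 96.0000 95.8000 92.0000 87.3000 68.2500 19.0000 4.6500] k=[96 96 95 90 83 69 14 6]
t=8: x=[96.0000 95.9500 94.8000 89.9000 82.6500 66.9500 16.3500 6.4000] k=[96 93 94 95 78 71 21 6]
t=9: x=[95.8500 93.2000 94.0000 94.1000 78.5000 68.8500 22.7500 6.7500] k=[96 90 95 96 79 73 26 3]
t=10: x=[95.7000 90.5500 94.8000 95.1000 79.5500 70.9500 27.2000 4.1500] k=[96 91 91 93 79 73 25 4]
t=11: x=[95.7500 91.2500 91.1000 92.2000 79.4000 70.9000 26.3500 5.0500] k=[91 93 93 93 78 74 28 6]
t=12: x=[91.1000 92.9000 93.0000 92.2500 78.5500 71.9000 29.2000 7.1000] k=[90 96 92 90 79 71 31 9]
t=13: x=[90.3000 95.5000 92.1000 89.5500 79.1500 69.4000 31.9000 10.1000] k=[86 95 87 89 74 70 34 13]
t=14: x=[86.4500 94.1500 87.5000 88.1500 74.5500 68.4000 34.7500 14.0500] k=[90 95 83 83 70 70 30 13]
t=15: x=[90.2500 94.1500 83.6000 82.3500 70.6500 68.0000 31.1500 13.8500] k=[94 92 83 82 69 66 26 14]
t=16: x=[93.9000 91.6500 83.4000 81.4000 69.5000 64.1500 27.4000 14.6000] k=[96 95 88 84 70 66 26 19]
t=17: x=[95.9500 94.7000 88.1500 83.5000 70.5000 64.2000 27.6500 19.3500] k=[96 92 91 86 66 65 29 20]

0.7096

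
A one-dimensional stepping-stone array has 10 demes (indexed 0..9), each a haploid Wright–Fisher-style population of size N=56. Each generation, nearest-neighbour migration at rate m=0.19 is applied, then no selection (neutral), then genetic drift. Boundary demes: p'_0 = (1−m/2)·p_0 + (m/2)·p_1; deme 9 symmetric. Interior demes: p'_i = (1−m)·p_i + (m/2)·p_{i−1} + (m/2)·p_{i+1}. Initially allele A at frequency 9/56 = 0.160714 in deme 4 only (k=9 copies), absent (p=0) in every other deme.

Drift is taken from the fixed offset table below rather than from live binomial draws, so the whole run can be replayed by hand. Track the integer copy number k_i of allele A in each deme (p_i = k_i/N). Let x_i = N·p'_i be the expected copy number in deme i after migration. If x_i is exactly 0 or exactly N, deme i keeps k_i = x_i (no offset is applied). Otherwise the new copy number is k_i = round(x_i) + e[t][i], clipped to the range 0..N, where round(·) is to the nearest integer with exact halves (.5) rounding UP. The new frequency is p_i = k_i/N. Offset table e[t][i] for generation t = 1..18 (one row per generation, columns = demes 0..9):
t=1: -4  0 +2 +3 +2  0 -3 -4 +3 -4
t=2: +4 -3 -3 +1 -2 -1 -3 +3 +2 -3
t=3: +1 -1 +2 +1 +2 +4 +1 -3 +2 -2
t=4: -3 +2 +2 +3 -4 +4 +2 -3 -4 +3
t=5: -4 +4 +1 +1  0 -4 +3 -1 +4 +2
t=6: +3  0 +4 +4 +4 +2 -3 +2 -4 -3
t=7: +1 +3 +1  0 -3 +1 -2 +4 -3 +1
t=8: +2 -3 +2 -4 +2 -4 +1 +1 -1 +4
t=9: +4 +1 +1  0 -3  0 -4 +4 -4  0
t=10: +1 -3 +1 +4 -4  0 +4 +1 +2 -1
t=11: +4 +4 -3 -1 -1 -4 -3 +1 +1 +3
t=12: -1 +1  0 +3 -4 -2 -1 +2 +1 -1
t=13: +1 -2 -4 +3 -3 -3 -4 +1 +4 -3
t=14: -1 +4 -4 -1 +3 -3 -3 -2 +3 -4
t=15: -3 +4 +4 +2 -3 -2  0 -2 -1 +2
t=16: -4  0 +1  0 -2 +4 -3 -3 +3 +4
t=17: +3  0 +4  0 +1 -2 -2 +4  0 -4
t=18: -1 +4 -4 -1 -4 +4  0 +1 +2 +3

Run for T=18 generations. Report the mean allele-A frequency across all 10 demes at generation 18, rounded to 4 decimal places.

0.1411

t=0: k=[0 0 0 0 9 0 0 0 0 0]
t=1: x=[0.0000 0.0000 0.0000 0.8550 7.2900 0.8550 0.0000 0.0000 0.0000 0.0000] k=[0 0 0 4 9 1 0 0 0 0]
t=2: x=[0.0000 0.0000 0.3800 4.0950 7.7650 1.6650 0.0950 0.0000 0.0000 0.0000] k=[0 0 0 5 6 1 0 0 0 0]
t=3: x=[0.0000 0.0000 0.4750 4.6200 5.4300 1.3800 0.0950 0.0000 0.0000 0.0000] k=[0 0 2 6 7 5 1 0 0 0]
t=4: x=[0.0000 0.1900 2.1900 5.7150 6.7150 4.8100 1.2850 0.0950 0.0000 0.0000] k=[0 2 4 9 3 9 3 0 0 0]
t=5: x=[0.1900 2.0000 4.2850 7.9550 4.1400 7.8600 3.2850 0.2850 0.0000 0.0000] k=[0 6 5 9 4 4 6 0 0 0]
t=6: x=[0.5700 5.3350 5.4750 8.1450 4.4750 4.1900 5.2400 0.5700 0.0000 0.0000] k=[4 5 9 12 8 6 2 3 0 0]
t=7: x=[4.0950 5.2850 8.9050 11.3350 8.1900 5.8100 2.4750 2.6200 0.2850 0.0000] k=[5 8 10 11 5 7 0 7 0 0]
t=8: x=[5.2850 7.9050 9.9050 10.3350 5.7600 6.1450 1.3300 5.6700 0.6650 0.0000] k=[7 5 12 6 8 2 2 7 0 0]
t=9: x=[6.8100 5.8550 10.7650 6.7600 7.2400 2.5700 2.4750 5.8600 0.6650 0.0000] k=[11 7 12 7 4 3 0 10 0 0]
t=10: x=[10.6200 7.8550 11.0500 7.1900 4.1900 2.8100 1.2350 8.1000 0.9500 0.0000] k=[12 5 12 11 0 3 5 9 3 0]
t=11: x=[11.3350 6.3300 11.2400 10.0500 1.3300 2.9050 5.1900 8.0500 3.2850 0.2850] k=[15 10 8 9 0 0 2 9 4 3]
t=12: x=[14.5250 10.2850 8.2850 8.0500 0.8550 0.1900 2.4750 7.8600 4.3800 3.0950] k=[14 11 8 11 0 0 1 10 5 2]
t=13: x=[13.7150 11.0000 8.5700 9.6700 1.0450 0.0950 1.7600 8.6700 5.1900 2.2850] k=[15 9 5 13 0 0 0 10 9 0]
t=14: x=[14.4300 9.1900 6.1400 11.0050 1.2350 0.0000 0.9500 8.9550 8.2400 0.8550] k=[13 13 2 10 4 0 0 7 11 0]
t=15: x=[13.0000 11.9550 3.8050 8.6700 4.1900 0.3800 0.6650 6.7150 9.5750 1.0450] k=[10 16 8 11 1 0 1 5 9 3]
t=16: x=[10.5700 14.6700 9.0450 9.7650 1.8550 0.1900 1.2850 5.0000 8.0500 3.5700] k=[7 15 10 10 0 4 0 2 11 8]
t=17: x=[7.7600 13.7650 10.4750 9.0500 1.3300 3.2400 0.5700 2.6650 9.8600 8.2850] k=[11 14 14 9 2 1 0 7 10 4]
t=18: x=[11.2850 13.7150 13.5250 8.8100 2.5700 1.0000 0.7600 6.6200 9.1450 4.5700] k=[10 18 10 8 0 5 1 8 11 8]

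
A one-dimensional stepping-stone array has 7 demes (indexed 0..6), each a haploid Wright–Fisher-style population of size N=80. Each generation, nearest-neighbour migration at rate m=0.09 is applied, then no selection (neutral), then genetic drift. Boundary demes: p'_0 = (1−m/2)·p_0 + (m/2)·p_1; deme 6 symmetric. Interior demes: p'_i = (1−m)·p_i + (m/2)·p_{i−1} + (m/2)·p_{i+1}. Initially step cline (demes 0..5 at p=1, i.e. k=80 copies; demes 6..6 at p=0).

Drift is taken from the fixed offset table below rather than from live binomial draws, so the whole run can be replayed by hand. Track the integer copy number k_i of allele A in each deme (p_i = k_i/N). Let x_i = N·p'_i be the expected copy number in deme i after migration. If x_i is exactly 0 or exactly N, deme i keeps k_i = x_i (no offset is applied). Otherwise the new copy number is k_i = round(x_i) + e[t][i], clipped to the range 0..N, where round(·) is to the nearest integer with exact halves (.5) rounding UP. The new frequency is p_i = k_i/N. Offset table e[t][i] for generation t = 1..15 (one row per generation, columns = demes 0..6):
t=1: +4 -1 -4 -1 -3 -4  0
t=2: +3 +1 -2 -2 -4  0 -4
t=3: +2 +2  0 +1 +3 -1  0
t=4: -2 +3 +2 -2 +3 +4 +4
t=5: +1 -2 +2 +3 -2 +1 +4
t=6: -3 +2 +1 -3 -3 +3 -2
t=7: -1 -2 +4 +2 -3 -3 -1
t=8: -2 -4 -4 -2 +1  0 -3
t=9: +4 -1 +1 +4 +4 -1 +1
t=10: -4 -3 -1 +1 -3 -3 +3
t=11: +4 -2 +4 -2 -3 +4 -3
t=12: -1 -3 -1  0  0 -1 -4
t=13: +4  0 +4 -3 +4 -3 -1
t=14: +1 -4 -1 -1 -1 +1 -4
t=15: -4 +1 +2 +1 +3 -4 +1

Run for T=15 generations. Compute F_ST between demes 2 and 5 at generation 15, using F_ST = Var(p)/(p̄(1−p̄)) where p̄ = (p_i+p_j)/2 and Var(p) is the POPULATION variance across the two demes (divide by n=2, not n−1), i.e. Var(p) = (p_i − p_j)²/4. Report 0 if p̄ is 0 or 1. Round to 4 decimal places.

0.2197

t=0: k=[80 80 80 80 80 80 0]
t=1: x=[80.0000 80.0000 80.0000 80.0000 80.0000 76.4000 3.6000] k=[80 80 80 80 80 72 4]
t=2: x=[80.0000 80.0000 80.0000 80.0000 79.6400 69.3000 7.0600] k=[80 80 80 80 76 69 3]
t=3: x=[80.0000 80.0000 80.0000 79.8200 75.8650 66.3450 5.9700] k=[80 80 80 80 79 65 6]
t=4: x=[80.0000 80.0000 80.0000 79.9550 78.4150 62.9750 8.6550] k=[80 80 80 78 80 67 13]
t=5: x=[80.0000 80.0000 79.9100 78.1800 79.3250 65.1550 15.4300] k=[80 80 80 80 77 66 19]
t=6: x=[80.0000 80.0000 80.0000 79.8650 76.6400 64.3800 21.1150] k=[80 80 80 77 74 67 19]
t=7: x=[80.0000 80.0000 79.8650 77.0000 73.8200 65.1550 21.1600] k=[80 80 80 79 71 62 20]
t=8: x=[80.0000 80.0000 79.9550 78.6850 70.9550 60.5150 21.8900] k=[80 80 76 77 72 61 19]
t=9: x=[80.0000 79.8200 76.2250 76.7300 71.7300 59.6050 20.8900] k=[80 79 77 80 76 59 22]
t=10: x=[79.9550 78.9550 77.2250 79.6850 75.4150 58.1000 23.6650] k=[76 76 76 80 72 55 27]
t=11: x=[76.0000 76.0000 76.1800 79.4600 71.5950 54.5050 28.2600] k=[80 74 80 77 69 59 25]
t=12: x=[79.7300 74.5400 79.5950 76.7750 68.9100 57.9200 26.5300] k=[79 72 79 77 69 57 23]
t=13: x=[78.6850 72.6300 78.5950 76.7300 68.8200 56.0100 24.5300] k=[80 73 80 74 73 53 24]
t=14: x=[79.6850 73.6300 79.4150 74.2250 72.1450 52.5950 25.3050] k=[80 70 78 73 71 54 21]
t=15: x=[79.5500 70.8100 77.4150 73.1350 70.3250 53.2800 22.4850] k=[76 72 79 74 73 49 23]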